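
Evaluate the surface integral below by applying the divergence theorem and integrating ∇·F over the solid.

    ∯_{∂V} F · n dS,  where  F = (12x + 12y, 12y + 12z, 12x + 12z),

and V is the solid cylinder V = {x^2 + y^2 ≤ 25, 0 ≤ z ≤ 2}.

By the divergence theorem,

    ∯_{∂V} F · n dS = ∭_V (∇ · F) dV.

Compute the divergence:
    ∇ · F = ∂F_x/∂x + ∂F_y/∂y + ∂F_z/∂z = 12 + 12 + 12 = 36.

In cylindrical coordinates, x = r cos(θ), y = r sin(θ), z = z, dV = r dr dθ dz, with 0 ≤ r ≤ 5, 0 ≤ θ ≤ 2π, 0 ≤ z ≤ 2.

The integrand, after substitution and multiplying by the volume element, becomes (36) · r, so

    ∭_V (∇·F) dV = ∫_0^{2π} ∫_0^{5} ∫_0^{2} (36) · r dz dr dθ.

Inner (z from 0 to 2): 72r.
Middle (r from 0 to 5): 900.
Outer (θ from 0 to 2π): 1800π.

Therefore ∯_{∂V} F · n dS = 1800π.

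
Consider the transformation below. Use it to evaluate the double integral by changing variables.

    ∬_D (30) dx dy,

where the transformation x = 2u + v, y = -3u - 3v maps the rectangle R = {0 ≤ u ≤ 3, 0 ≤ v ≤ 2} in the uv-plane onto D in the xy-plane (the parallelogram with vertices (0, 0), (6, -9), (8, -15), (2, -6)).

Compute the Jacobian determinant of (x, y) with respect to (u, v):

    ∂(x,y)/∂(u,v) = | 2  1 | = (2)(-3) - (1)(-3) = -3.
                   | -3  -3 |

Its absolute value is |J| = 3 (the area scaling factor).

Substituting x = 2u + v, y = -3u - 3v into the integrand,

    30 → 30,

so the integral becomes

    ∬_R (30) · |J| du dv = ∫_0^3 ∫_0^2 (90) dv du.

Inner (v): 180.
Outer (u): 540.

Therefore ∬_D (30) dx dy = 540.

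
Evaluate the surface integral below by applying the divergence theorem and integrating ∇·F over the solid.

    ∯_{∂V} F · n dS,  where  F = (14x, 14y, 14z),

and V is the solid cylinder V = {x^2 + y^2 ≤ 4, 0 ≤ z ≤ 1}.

By the divergence theorem,

    ∯_{∂V} F · n dS = ∭_V (∇ · F) dV.

Compute the divergence:
    ∇ · F = ∂F_x/∂x + ∂F_y/∂y + ∂F_z/∂z = 14 + 14 + 14 = 42.

In cylindrical coordinates, x = r cos(θ), y = r sin(θ), z = z, dV = r dr dθ dz, with 0 ≤ r ≤ 2, 0 ≤ θ ≤ 2π, 0 ≤ z ≤ 1.

The integrand, after substitution and multiplying by the volume element, becomes (42) · r, so

    ∭_V (∇·F) dV = ∫_0^{2π} ∫_0^{2} ∫_0^{1} (42) · r dz dr dθ.

Inner (z from 0 to 1): 42r.
Middle (r from 0 to 2): 84.
Outer (θ from 0 to 2π): 168π.

Therefore ∯_{∂V} F · n dS = 168π.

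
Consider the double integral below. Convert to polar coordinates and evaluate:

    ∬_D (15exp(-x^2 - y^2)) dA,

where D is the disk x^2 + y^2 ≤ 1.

The region D is 0 ≤ r ≤ 1, 0 ≤ θ ≤ 2π in polar coordinates, where x = r cos(θ), y = r sin(θ), and dA = r dr dθ.

Under the substitution, the integrand becomes 15exp(-r^2), so

    ∬_D (15exp(-x^2 - y^2)) dA = ∫_{0}^{2π} ∫_{0}^{1} (15exp(-r^2)) · r dr dθ.

Inner integral (in r): ∫_{0}^{1} (15exp(-r^2)) · r dr = 15/2 - 15exp(-1)/2.

Outer integral (in θ): ∫_{0}^{2π} (15/2 - 15exp(-1)/2) dθ = -15π exp(-1) + 15π.

Therefore ∬_D (15exp(-x^2 - y^2)) dA = -15π exp(-1) + 15π.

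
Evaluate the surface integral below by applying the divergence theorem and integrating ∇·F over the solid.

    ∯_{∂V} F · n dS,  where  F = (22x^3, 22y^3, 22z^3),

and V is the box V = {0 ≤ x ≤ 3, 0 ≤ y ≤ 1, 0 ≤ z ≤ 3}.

By the divergence theorem,

    ∯_{∂V} F · n dS = ∭_V (∇ · F) dV.

Compute the divergence:
    ∇ · F = ∂F_x/∂x + ∂F_y/∂y + ∂F_z/∂z = 66x^2 + 66y^2 + 66z^2.

V is a rectangular box, so dV = dx dy dz with 0 ≤ x ≤ 3, 0 ≤ y ≤ 1, 0 ≤ z ≤ 3.

Integrate (66x^2 + 66y^2 + 66z^2) over V as an iterated integral:

    ∭_V (∇·F) dV = ∫_0^{3} ∫_0^{1} ∫_0^{3} (66x^2 + 66y^2 + 66z^2) dz dy dx.

Inner (z from 0 to 3): 198x^2 + 198y^2 + 594.
Middle (y from 0 to 1): 198x^2 + 660.
Outer (x from 0 to 3): 3762.

Therefore ∯_{∂V} F · n dS = 3762.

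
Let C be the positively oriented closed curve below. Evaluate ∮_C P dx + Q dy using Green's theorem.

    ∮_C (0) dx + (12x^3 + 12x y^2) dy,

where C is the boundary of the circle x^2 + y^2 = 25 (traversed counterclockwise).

Green's theorem converts the closed line integral into a double integral over the enclosed region D:

    ∮_C P dx + Q dy = ∬_D (∂Q/∂x - ∂P/∂y) dA.

Here P = 0, Q = 12x^3 + 12x y^2, so

    ∂Q/∂x = 36x^2 + 12y^2,    ∂P/∂y = 0,
    ∂Q/∂x - ∂P/∂y = 36x^2 + 12y^2.

D is the region x^2 + y^2 ≤ 25. Evaluating the double integral:

In polar coordinates (x = r cos θ, y = r sin θ, dA = r dr dθ) the integrand becomes 12r^2(cos(2θ) + 2), so

    ∬_D (36x^2 + 12y^2) dA = ∫_0^{2π} ∫_0^{5} (12r^2(cos(2θ) + 2)) · r dr dθ.

Inner (r from 0 to 5): 1875cos(2θ) + 3750.
Outer (θ from 0 to 2π): 7500π.

Therefore ∮_C P dx + Q dy = 7500π.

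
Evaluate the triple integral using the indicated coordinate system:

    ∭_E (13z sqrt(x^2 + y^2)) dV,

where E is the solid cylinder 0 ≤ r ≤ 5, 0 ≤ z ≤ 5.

In cylindrical coordinates, x = r cos(θ), y = r sin(θ), z = z, and dV = r dr dθ dz.

The integrand becomes 13r z, so

    ∭_E (13z sqrt(x^2 + y^2)) dV = ∫_{0}^{2π} ∫_{0}^{5} ∫_{0}^{5} (13r z) · r dz dr dθ.

Inner (z): 325r^2/2.
Middle (r from 0 to 5): 40625/6.
Outer (θ): 40625π/3.

Therefore the triple integral equals 40625π/3.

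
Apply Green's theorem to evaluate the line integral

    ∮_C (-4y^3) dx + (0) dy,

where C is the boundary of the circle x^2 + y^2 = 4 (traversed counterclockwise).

Green's theorem converts the closed line integral into a double integral over the enclosed region D:

    ∮_C P dx + Q dy = ∬_D (∂Q/∂x - ∂P/∂y) dA.

Here P = -4y^3, Q = 0, so

    ∂Q/∂x = 0,    ∂P/∂y = -12y^2,
    ∂Q/∂x - ∂P/∂y = 12y^2.

D is the region x^2 + y^2 ≤ 4. Evaluating the double integral:

In polar coordinates (x = r cos θ, y = r sin θ, dA = r dr dθ) the integrand becomes 12r^2sin(θ)^2, so

    ∬_D (12y^2) dA = ∫_0^{2π} ∫_0^{2} (12r^2sin(θ)^2) · r dr dθ.

Inner (r from 0 to 2): 48sin(θ)^2.
Outer (θ from 0 to 2π): 48π.

Therefore ∮_C P dx + Q dy = 48π.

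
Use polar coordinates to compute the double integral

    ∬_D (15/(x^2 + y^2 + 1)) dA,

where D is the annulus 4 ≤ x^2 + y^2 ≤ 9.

The region D is 2 ≤ r ≤ 3, 0 ≤ θ ≤ 2π in polar coordinates, where x = r cos(θ), y = r sin(θ), and dA = r dr dθ.

Under the substitution, the integrand becomes 15/(r^2 + 1), so

    ∬_D (15/(x^2 + y^2 + 1)) dA = ∫_{0}^{2π} ∫_{2}^{3} (15/(r^2 + 1)) · r dr dθ.

Inner integral (in r): ∫_{2}^{3} (15/(r^2 + 1)) · r dr = 15log(2)/2.

Outer integral (in θ): ∫_{0}^{2π} (15log(2)/2) dθ = 15π log(2).

Therefore ∬_D (15/(x^2 + y^2 + 1)) dA = 15π log(2).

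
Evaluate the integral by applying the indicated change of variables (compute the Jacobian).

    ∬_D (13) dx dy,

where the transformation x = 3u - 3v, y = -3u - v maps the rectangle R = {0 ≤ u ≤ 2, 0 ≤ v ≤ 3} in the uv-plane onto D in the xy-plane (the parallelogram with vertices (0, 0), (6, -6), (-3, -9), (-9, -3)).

Compute the Jacobian determinant of (x, y) with respect to (u, v):

    ∂(x,y)/∂(u,v) = | 3  -3 | = (3)(-1) - (-3)(-3) = -12.
                   | -3  -1 |

Its absolute value is |J| = 12 (the area scaling factor).

Substituting x = 3u - 3v, y = -3u - v into the integrand,

    13 → 13,

so the integral becomes

    ∬_R (13) · |J| du dv = ∫_0^2 ∫_0^3 (156) dv du.

Inner (v): 468.
Outer (u): 936.

Therefore ∬_D (13) dx dy = 936.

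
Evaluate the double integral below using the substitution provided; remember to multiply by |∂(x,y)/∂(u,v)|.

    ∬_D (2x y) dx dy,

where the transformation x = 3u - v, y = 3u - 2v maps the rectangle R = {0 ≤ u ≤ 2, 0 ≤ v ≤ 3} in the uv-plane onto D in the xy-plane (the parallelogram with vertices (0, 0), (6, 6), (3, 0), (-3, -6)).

Compute the Jacobian determinant of (x, y) with respect to (u, v):

    ∂(x,y)/∂(u,v) = | 3  -1 | = (3)(-2) - (-1)(3) = -3.
                   | 3  -2 |

Its absolute value is |J| = 3 (the area scaling factor).

Substituting x = 3u - v, y = 3u - 2v into the integrand,

    2x y → 18u^2 - 18u v + 4v^2,

so the integral becomes

    ∬_R (18u^2 - 18u v + 4v^2) · |J| du dv = ∫_0^2 ∫_0^3 (54u^2 - 54u v + 12v^2) dv du.

Inner (v): 162u^2 - 243u + 108.
Outer (u): 162.

Therefore ∬_D (2x y) dx dy = 162.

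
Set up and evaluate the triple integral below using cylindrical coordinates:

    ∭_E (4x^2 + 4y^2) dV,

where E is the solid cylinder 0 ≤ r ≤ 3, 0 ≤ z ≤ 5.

In cylindrical coordinates, x = r cos(θ), y = r sin(θ), z = z, and dV = r dr dθ dz.

The integrand becomes 4r^2, so

    ∭_E (4x^2 + 4y^2) dV = ∫_{0}^{2π} ∫_{0}^{3} ∫_{0}^{5} (4r^2) · r dz dr dθ.

Inner (z): 20r^3.
Middle (r from 0 to 3): 405.
Outer (θ): 810π.

Therefore the triple integral equals 810π.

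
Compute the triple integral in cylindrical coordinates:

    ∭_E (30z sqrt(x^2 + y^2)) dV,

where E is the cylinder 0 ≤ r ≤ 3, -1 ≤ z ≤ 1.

In cylindrical coordinates, x = r cos(θ), y = r sin(θ), z = z, and dV = r dr dθ dz.

The integrand becomes 30r z, so

    ∭_E (30z sqrt(x^2 + y^2)) dV = ∫_{0}^{2π} ∫_{0}^{3} ∫_{-1}^{1} (30r z) · r dz dr dθ.

Inner (z): 0.
Middle (r from 0 to 3): 0.
Outer (θ): 0.

Therefore the triple integral equals 0.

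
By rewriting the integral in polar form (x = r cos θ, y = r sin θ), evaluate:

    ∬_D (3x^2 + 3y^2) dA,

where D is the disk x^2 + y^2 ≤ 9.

The region D is 0 ≤ r ≤ 3, 0 ≤ θ ≤ 2π in polar coordinates, where x = r cos(θ), y = r sin(θ), and dA = r dr dθ.

Under the substitution, the integrand becomes 3r^2, so

    ∬_D (3x^2 + 3y^2) dA = ∫_{0}^{2π} ∫_{0}^{3} (3r^2) · r dr dθ.

Inner integral (in r): ∫_{0}^{3} (3r^2) · r dr = 243/4.

Outer integral (in θ): ∫_{0}^{2π} (243/4) dθ = 243π/2.

Therefore ∬_D (3x^2 + 3y^2) dA = 243π/2.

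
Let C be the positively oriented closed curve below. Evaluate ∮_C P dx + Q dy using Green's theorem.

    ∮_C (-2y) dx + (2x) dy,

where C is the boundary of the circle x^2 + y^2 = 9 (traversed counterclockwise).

Green's theorem converts the closed line integral into a double integral over the enclosed region D:

    ∮_C P dx + Q dy = ∬_D (∂Q/∂x - ∂P/∂y) dA.

Here P = -2y, Q = 2x, so

    ∂Q/∂x = 2,    ∂P/∂y = -2,
    ∂Q/∂x - ∂P/∂y = 4.

D is the region x^2 + y^2 ≤ 9. Evaluating the double integral:

In polar coordinates (x = r cos θ, y = r sin θ, dA = r dr dθ) the integrand becomes 4, so

    ∬_D (4) dA = ∫_0^{2π} ∫_0^{3} (4) · r dr dθ.

Inner (r from 0 to 3): 18.
Outer (θ from 0 to 2π): 36π.

Therefore ∮_C P dx + Q dy = 36π.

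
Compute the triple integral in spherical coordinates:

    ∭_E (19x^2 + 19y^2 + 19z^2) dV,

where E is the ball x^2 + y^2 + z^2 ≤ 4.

In spherical coordinates, x = ρ sin(φ) cos(θ), y = ρ sin(φ) sin(θ), z = ρ cos(φ), and dV = ρ^2 sin(φ) dρ dφ dθ.

The integrand becomes 19ρ^2, so

    ∭_E (19x^2 + 19y^2 + 19z^2) dV = ∫_{0}^{2π} ∫_{0}^{π} ∫_{0}^{2} (19ρ^2) · ρ^2 sin(φ) dρ dφ dθ.

Inner (ρ): 608sin(φ)/5.
Middle (φ): 1216/5.
Outer (θ): 2432π/5.

Therefore the triple integral equals 2432π/5.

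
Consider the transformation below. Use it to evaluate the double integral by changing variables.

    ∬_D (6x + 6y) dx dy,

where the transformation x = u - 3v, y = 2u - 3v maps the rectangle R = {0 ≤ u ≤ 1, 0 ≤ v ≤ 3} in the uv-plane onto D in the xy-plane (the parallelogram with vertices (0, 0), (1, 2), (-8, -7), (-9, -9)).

Compute the Jacobian determinant of (x, y) with respect to (u, v):

    ∂(x,y)/∂(u,v) = | 1  -3 | = (1)(-3) - (-3)(2) = 3.
                   | 2  -3 |

Its absolute value is |J| = 3 (the area scaling factor).

Substituting x = u - 3v, y = 2u - 3v into the integrand,

    6x + 6y → 18u - 36v,

so the integral becomes

    ∬_R (18u - 36v) · |J| du dv = ∫_0^1 ∫_0^3 (54u - 108v) dv du.

Inner (v): 162u - 486.
Outer (u): -405.

Therefore ∬_D (6x + 6y) dx dy = -405.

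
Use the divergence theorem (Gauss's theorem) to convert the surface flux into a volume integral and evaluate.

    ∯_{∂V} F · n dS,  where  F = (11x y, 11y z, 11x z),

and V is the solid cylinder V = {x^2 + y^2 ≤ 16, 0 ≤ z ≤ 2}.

By the divergence theorem,

    ∯_{∂V} F · n dS = ∭_V (∇ · F) dV.

Compute the divergence:
    ∇ · F = ∂F_x/∂x + ∂F_y/∂y + ∂F_z/∂z = 11y + 11z + 11x = 11x + 11y + 11z.

In cylindrical coordinates, x = r cos(θ), y = r sin(θ), z = z, dV = r dr dθ dz, with 0 ≤ r ≤ 4, 0 ≤ θ ≤ 2π, 0 ≤ z ≤ 2.

The integrand, after substitution and multiplying by the volume element, becomes (11sqrt(2)r sin(θ + π/4) + 11z) · r, so

    ∭_V (∇·F) dV = ∫_0^{2π} ∫_0^{4} ∫_0^{2} (11sqrt(2)r sin(θ + π/4) + 11z) · r dz dr dθ.

Inner (z from 0 to 2): 22r (sqrt(2)r sin(θ + π/4) + 1).
Middle (r from 0 to 4): 1408sqrt(2)sin(θ + π/4)/3 + 176.
Outer (θ from 0 to 2π): 352π.

Therefore ∯_{∂V} F · n dS = 352π.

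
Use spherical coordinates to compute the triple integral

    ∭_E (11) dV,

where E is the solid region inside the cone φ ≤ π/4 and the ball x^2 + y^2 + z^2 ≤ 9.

In spherical coordinates, x = ρ sin(φ) cos(θ), y = ρ sin(φ) sin(θ), z = ρ cos(φ), and dV = ρ^2 sin(φ) dρ dφ dθ.

The integrand becomes 11, so

    ∭_E (11) dV = ∫_{0}^{2π} ∫_{0}^{π/4} ∫_{0}^{3} (11) · ρ^2 sin(φ) dρ dφ dθ.

Inner (ρ): 99sin(φ).
Middle (φ): 99 - 99sqrt(2)/2.
Outer (θ): 99π (2 - sqrt(2)).

Therefore the triple integral equals 99π (2 - sqrt(2)).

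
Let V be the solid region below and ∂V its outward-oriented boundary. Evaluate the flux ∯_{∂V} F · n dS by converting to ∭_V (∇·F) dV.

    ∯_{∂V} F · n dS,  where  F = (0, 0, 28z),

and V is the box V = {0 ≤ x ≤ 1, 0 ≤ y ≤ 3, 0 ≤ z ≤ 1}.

By the divergence theorem,

    ∯_{∂V} F · n dS = ∭_V (∇ · F) dV.

Compute the divergence:
    ∇ · F = ∂F_x/∂x + ∂F_y/∂y + ∂F_z/∂z = 0 + 0 + 28 = 28.

V is a rectangular box, so dV = dx dy dz with 0 ≤ x ≤ 1, 0 ≤ y ≤ 3, 0 ≤ z ≤ 1.

Integrate (28) over V as an iterated integral:

    ∭_V (∇·F) dV = ∫_0^{1} ∫_0^{3} ∫_0^{1} (28) dz dy dx.

Inner (z from 0 to 1): 28.
Middle (y from 0 to 3): 84.
Outer (x from 0 to 1): 84.

Therefore ∯_{∂V} F · n dS = 84.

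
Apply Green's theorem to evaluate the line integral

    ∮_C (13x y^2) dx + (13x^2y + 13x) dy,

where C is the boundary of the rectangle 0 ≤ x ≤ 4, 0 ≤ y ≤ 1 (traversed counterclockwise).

Green's theorem converts the closed line integral into a double integral over the enclosed region D:

    ∮_C P dx + Q dy = ∬_D (∂Q/∂x - ∂P/∂y) dA.

Here P = 13x y^2, Q = 13x^2y + 13x, so

    ∂Q/∂x = 26x y + 13,    ∂P/∂y = 26x y,
    ∂Q/∂x - ∂P/∂y = 13.

D is the region 0 ≤ x ≤ 4, 0 ≤ y ≤ 1. Evaluating the double integral:

    ∬_D (13) dA = ∫_0^{4} ∫_0^{1} (13) dy dx.

Inner (y from 0 to 1): 13.
Outer (x from 0 to 4): 52.

Therefore ∮_C P dx + Q dy = 52.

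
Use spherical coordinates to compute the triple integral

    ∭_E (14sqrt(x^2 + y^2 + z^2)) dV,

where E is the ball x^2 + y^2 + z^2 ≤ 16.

In spherical coordinates, x = ρ sin(φ) cos(θ), y = ρ sin(φ) sin(θ), z = ρ cos(φ), and dV = ρ^2 sin(φ) dρ dφ dθ.

The integrand becomes 14ρ, so

    ∭_E (14sqrt(x^2 + y^2 + z^2)) dV = ∫_{0}^{2π} ∫_{0}^{π} ∫_{0}^{4} (14ρ) · ρ^2 sin(φ) dρ dφ dθ.

Inner (ρ): 896sin(φ).
Middle (φ): 1792.
Outer (θ): 3584π.

Therefore the triple integral equals 3584π.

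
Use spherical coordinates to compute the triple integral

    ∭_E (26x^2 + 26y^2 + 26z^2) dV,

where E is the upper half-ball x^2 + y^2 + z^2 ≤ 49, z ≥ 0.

In spherical coordinates, x = ρ sin(φ) cos(θ), y = ρ sin(φ) sin(θ), z = ρ cos(φ), and dV = ρ^2 sin(φ) dρ dφ dθ.

The integrand becomes 26ρ^2, so

    ∭_E (26x^2 + 26y^2 + 26z^2) dV = ∫_{0}^{2π} ∫_{0}^{π/2} ∫_{0}^{7} (26ρ^2) · ρ^2 sin(φ) dρ dφ dθ.

Inner (ρ): 436982sin(φ)/5.
Middle (φ): 436982/5.
Outer (θ): 873964π/5.

Therefore the triple integral equals 873964π/5.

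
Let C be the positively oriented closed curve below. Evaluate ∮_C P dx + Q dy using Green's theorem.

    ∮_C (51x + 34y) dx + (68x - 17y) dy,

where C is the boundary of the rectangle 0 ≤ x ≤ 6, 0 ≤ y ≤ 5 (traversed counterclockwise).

Green's theorem converts the closed line integral into a double integral over the enclosed region D:

    ∮_C P dx + Q dy = ∬_D (∂Q/∂x - ∂P/∂y) dA.

Here P = 51x + 34y, Q = 68x - 17y, so

    ∂Q/∂x = 68,    ∂P/∂y = 34,
    ∂Q/∂x - ∂P/∂y = 34.

D is the region 0 ≤ x ≤ 6, 0 ≤ y ≤ 5. Evaluating the double integral:

    ∬_D (34) dA = ∫_0^{6} ∫_0^{5} (34) dy dx.

Inner (y from 0 to 5): 170.
Outer (x from 0 to 6): 1020.

Therefore ∮_C P dx + Q dy = 1020.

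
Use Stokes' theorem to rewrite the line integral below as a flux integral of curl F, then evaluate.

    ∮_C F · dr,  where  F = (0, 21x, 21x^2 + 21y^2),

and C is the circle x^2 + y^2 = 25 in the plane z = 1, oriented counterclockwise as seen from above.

Let S be the flat disk x^2 + y^2 ≤ 25 in the plane z = 1, with upward unit normal n̂ = ẑ. By Stokes' theorem,

    ∮_C F · dr = ∬_S (∇ × F) · n̂ dS = ∬_D (curl F)_z dA,

where D is the disk x^2 + y^2 ≤ 25.

Compute the curl of F = (0, 21x, 21x^2 + 21y^2):
    (∇ × F)_x = ∂F_z/∂y - ∂F_y/∂z = 42y,
    (∇ × F)_y = ∂F_x/∂z - ∂F_z/∂x = -42x,
    (∇ × F)_z = ∂F_y/∂x - ∂F_x/∂y = 21.

On z = 1, (curl F)_z = 21.

Convert to polar (x = r cos θ, y = r sin θ, dA = r dr dθ); the integrand becomes 21, so

    ∬_D (curl F)_z dA = ∫_0^{2π} ∫_0^{5} (21) · r dr dθ.

Inner (r from 0 to 5): 525/2.
Outer (θ from 0 to 2π): 525π.

Therefore ∮_C F · dr = 525π.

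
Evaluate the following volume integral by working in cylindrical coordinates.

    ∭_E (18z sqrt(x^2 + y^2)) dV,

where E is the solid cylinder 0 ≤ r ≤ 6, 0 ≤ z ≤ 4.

In cylindrical coordinates, x = r cos(θ), y = r sin(θ), z = z, and dV = r dr dθ dz.

The integrand becomes 18r z, so

    ∭_E (18z sqrt(x^2 + y^2)) dV = ∫_{0}^{2π} ∫_{0}^{6} ∫_{0}^{4} (18r z) · r dz dr dθ.

Inner (z): 144r^2.
Middle (r from 0 to 6): 10368.
Outer (θ): 20736π.

Therefore the triple integral equals 20736π.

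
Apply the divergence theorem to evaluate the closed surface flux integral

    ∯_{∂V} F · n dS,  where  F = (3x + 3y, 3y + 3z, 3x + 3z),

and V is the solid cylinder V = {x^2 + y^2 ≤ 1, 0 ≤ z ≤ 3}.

By the divergence theorem,

    ∯_{∂V} F · n dS = ∭_V (∇ · F) dV.

Compute the divergence:
    ∇ · F = ∂F_x/∂x + ∂F_y/∂y + ∂F_z/∂z = 3 + 3 + 3 = 9.

In cylindrical coordinates, x = r cos(θ), y = r sin(θ), z = z, dV = r dr dθ dz, with 0 ≤ r ≤ 1, 0 ≤ θ ≤ 2π, 0 ≤ z ≤ 3.

The integrand, after substitution and multiplying by the volume element, becomes (9) · r, so

    ∭_V (∇·F) dV = ∫_0^{2π} ∫_0^{1} ∫_0^{3} (9) · r dz dr dθ.

Inner (z from 0 to 3): 27r.
Middle (r from 0 to 1): 27/2.
Outer (θ from 0 to 2π): 27π.

Therefore ∯_{∂V} F · n dS = 27π.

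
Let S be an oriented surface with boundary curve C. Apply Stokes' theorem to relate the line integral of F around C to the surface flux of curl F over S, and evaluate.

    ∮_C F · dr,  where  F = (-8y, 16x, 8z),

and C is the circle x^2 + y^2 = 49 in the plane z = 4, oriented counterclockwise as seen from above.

Let S be the flat disk x^2 + y^2 ≤ 49 in the plane z = 4, with upward unit normal n̂ = ẑ. By Stokes' theorem,

    ∮_C F · dr = ∬_S (∇ × F) · n̂ dS = ∬_D (curl F)_z dA,

where D is the disk x^2 + y^2 ≤ 49.

Compute the curl of F = (-8y, 16x, 8z):
    (∇ × F)_x = ∂F_z/∂y - ∂F_y/∂z = 0,
    (∇ × F)_y = ∂F_x/∂z - ∂F_z/∂x = 0,
    (∇ × F)_z = ∂F_y/∂x - ∂F_x/∂y = 24.

On z = 4, (curl F)_z = 24.

Convert to polar (x = r cos θ, y = r sin θ, dA = r dr dθ); the integrand becomes 24, so

    ∬_D (curl F)_z dA = ∫_0^{2π} ∫_0^{7} (24) · r dr dθ.

Inner (r from 0 to 7): 588.
Outer (θ from 0 to 2π): 1176π.

Therefore ∮_C F · dr = 1176π.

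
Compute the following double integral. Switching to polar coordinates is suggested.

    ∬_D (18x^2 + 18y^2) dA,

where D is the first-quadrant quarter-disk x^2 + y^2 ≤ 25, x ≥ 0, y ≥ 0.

The region D is 0 ≤ r ≤ 5, 0 ≤ θ ≤ π/2 in polar coordinates, where x = r cos(θ), y = r sin(θ), and dA = r dr dθ.

Under the substitution, the integrand becomes 18r^2, so

    ∬_D (18x^2 + 18y^2) dA = ∫_{0}^{π/2} ∫_{0}^{5} (18r^2) · r dr dθ.

Inner integral (in r): ∫_{0}^{5} (18r^2) · r dr = 5625/2.

Outer integral (in θ): ∫_{0}^{π/2} (5625/2) dθ = 5625π/4.

Therefore ∬_D (18x^2 + 18y^2) dA = 5625π/4.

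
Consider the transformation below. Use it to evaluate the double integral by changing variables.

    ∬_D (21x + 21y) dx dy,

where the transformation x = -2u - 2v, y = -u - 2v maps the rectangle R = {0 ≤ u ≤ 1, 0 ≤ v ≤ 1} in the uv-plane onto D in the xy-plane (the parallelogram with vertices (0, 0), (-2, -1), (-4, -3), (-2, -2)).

Compute the Jacobian determinant of (x, y) with respect to (u, v):

    ∂(x,y)/∂(u,v) = | -2  -2 | = (-2)(-2) - (-2)(-1) = 2.
                   | -1  -2 |

Its absolute value is |J| = 2 (the area scaling factor).

Substituting x = -2u - 2v, y = -u - 2v into the integrand,

    21x + 21y → -63u - 84v,

so the integral becomes

    ∬_R (-63u - 84v) · |J| du dv = ∫_0^1 ∫_0^1 (-126u - 168v) dv du.

Inner (v): -126u - 84.
Outer (u): -147.

Therefore ∬_D (21x + 21y) dx dy = -147.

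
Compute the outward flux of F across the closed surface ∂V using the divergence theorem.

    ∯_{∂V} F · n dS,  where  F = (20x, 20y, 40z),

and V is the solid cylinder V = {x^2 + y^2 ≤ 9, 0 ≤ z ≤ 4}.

By the divergence theorem,

    ∯_{∂V} F · n dS = ∭_V (∇ · F) dV.

Compute the divergence:
    ∇ · F = ∂F_x/∂x + ∂F_y/∂y + ∂F_z/∂z = 20 + 20 + 40 = 80.

In cylindrical coordinates, x = r cos(θ), y = r sin(θ), z = z, dV = r dr dθ dz, with 0 ≤ r ≤ 3, 0 ≤ θ ≤ 2π, 0 ≤ z ≤ 4.

The integrand, after substitution and multiplying by the volume element, becomes (80) · r, so

    ∭_V (∇·F) dV = ∫_0^{2π} ∫_0^{3} ∫_0^{4} (80) · r dz dr dθ.

Inner (z from 0 to 4): 320r.
Middle (r from 0 to 3): 1440.
Outer (θ from 0 to 2π): 2880π.

Therefore ∯_{∂V} F · n dS = 2880π.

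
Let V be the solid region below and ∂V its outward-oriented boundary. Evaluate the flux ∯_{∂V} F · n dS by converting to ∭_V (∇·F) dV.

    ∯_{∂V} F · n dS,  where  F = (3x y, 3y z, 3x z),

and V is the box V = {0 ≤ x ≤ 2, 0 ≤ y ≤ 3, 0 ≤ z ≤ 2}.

By the divergence theorem,

    ∯_{∂V} F · n dS = ∭_V (∇ · F) dV.

Compute the divergence:
    ∇ · F = ∂F_x/∂x + ∂F_y/∂y + ∂F_z/∂z = 3y + 3z + 3x = 3x + 3y + 3z.

V is a rectangular box, so dV = dx dy dz with 0 ≤ x ≤ 2, 0 ≤ y ≤ 3, 0 ≤ z ≤ 2.

Integrate (3x + 3y + 3z) over V as an iterated integral:

    ∭_V (∇·F) dV = ∫_0^{2} ∫_0^{3} ∫_0^{2} (3x + 3y + 3z) dz dy dx.

Inner (z from 0 to 2): 6x + 6y + 6.
Middle (y from 0 to 3): 18x + 45.
Outer (x from 0 to 2): 126.

Therefore ∯_{∂V} F · n dS = 126.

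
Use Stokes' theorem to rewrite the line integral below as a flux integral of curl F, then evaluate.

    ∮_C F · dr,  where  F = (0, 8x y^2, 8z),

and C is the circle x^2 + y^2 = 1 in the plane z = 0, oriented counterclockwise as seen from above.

Let S be the flat disk x^2 + y^2 ≤ 1 in the plane z = 0, with upward unit normal n̂ = ẑ. By Stokes' theorem,

    ∮_C F · dr = ∬_S (∇ × F) · n̂ dS = ∬_D (curl F)_z dA,

where D is the disk x^2 + y^2 ≤ 1.

Compute the curl of F = (0, 8x y^2, 8z):
    (∇ × F)_x = ∂F_z/∂y - ∂F_y/∂z = 0,
    (∇ × F)_y = ∂F_x/∂z - ∂F_z/∂x = 0,
    (∇ × F)_z = ∂F_y/∂x - ∂F_x/∂y = 8y^2.

On z = 0, (curl F)_z = 8y^2.

Convert to polar (x = r cos θ, y = r sin θ, dA = r dr dθ); the integrand becomes 8r^2sin(θ)^2, so

    ∬_D (curl F)_z dA = ∫_0^{2π} ∫_0^{1} (8r^2sin(θ)^2) · r dr dθ.

Inner (r from 0 to 1): 2sin(θ)^2.
Outer (θ from 0 to 2π): 2π.

Therefore ∮_C F · dr = 2π.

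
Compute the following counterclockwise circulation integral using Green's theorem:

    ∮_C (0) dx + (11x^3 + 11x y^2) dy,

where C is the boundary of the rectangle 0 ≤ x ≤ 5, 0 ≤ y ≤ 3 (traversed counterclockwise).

Green's theorem converts the closed line integral into a double integral over the enclosed region D:

    ∮_C P dx + Q dy = ∬_D (∂Q/∂x - ∂P/∂y) dA.

Here P = 0, Q = 11x^3 + 11x y^2, so

    ∂Q/∂x = 33x^2 + 11y^2,    ∂P/∂y = 0,
    ∂Q/∂x - ∂P/∂y = 33x^2 + 11y^2.

D is the region 0 ≤ x ≤ 5, 0 ≤ y ≤ 3. Evaluating the double integral:

    ∬_D (33x^2 + 11y^2) dA = ∫_0^{5} ∫_0^{3} (33x^2 + 11y^2) dy dx.

Inner (y from 0 to 3): 99x^2 + 99.
Outer (x from 0 to 5): 4620.

Therefore ∮_C P dx + Q dy = 4620.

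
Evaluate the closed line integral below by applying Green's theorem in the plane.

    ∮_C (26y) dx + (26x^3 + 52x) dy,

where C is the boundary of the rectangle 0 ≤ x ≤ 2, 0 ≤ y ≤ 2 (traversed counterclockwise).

Green's theorem converts the closed line integral into a double integral over the enclosed region D:

    ∮_C P dx + Q dy = ∬_D (∂Q/∂x - ∂P/∂y) dA.

Here P = 26y, Q = 26x^3 + 52x, so

    ∂Q/∂x = 78x^2 + 52,    ∂P/∂y = 26,
    ∂Q/∂x - ∂P/∂y = 78x^2 + 26.

D is the region 0 ≤ x ≤ 2, 0 ≤ y ≤ 2. Evaluating the double integral:

    ∬_D (78x^2 + 26) dA = ∫_0^{2} ∫_0^{2} (78x^2 + 26) dy dx.

Inner (y from 0 to 2): 156x^2 + 52.
Outer (x from 0 to 2): 520.

Therefore ∮_C P dx + Q dy = 520.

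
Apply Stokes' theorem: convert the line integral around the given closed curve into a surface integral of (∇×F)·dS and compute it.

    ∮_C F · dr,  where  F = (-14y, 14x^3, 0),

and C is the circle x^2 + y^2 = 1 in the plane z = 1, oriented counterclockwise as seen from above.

Let S be the flat disk x^2 + y^2 ≤ 1 in the plane z = 1, with upward unit normal n̂ = ẑ. By Stokes' theorem,

    ∮_C F · dr = ∬_S (∇ × F) · n̂ dS = ∬_D (curl F)_z dA,

where D is the disk x^2 + y^2 ≤ 1.

Compute the curl of F = (-14y, 14x^3, 0):
    (∇ × F)_x = ∂F_z/∂y - ∂F_y/∂z = 0,
    (∇ × F)_y = ∂F_x/∂z - ∂F_z/∂x = 0,
    (∇ × F)_z = ∂F_y/∂x - ∂F_x/∂y = 42x^2 + 14.

On z = 1, (curl F)_z = 42x^2 + 14.

Convert to polar (x = r cos θ, y = r sin θ, dA = r dr dθ); the integrand becomes 42r^2cos(θ)^2 + 14, so

    ∬_D (curl F)_z dA = ∫_0^{2π} ∫_0^{1} (42r^2cos(θ)^2 + 14) · r dr dθ.

Inner (r from 0 to 1): 21cos(θ)^2/2 + 7.
Outer (θ from 0 to 2π): 49π/2.

Therefore ∮_C F · dr = 49π/2.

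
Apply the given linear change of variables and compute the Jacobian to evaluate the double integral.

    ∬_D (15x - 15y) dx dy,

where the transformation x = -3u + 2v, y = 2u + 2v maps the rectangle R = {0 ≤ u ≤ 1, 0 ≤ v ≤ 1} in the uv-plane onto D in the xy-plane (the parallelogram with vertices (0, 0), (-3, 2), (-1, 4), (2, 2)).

Compute the Jacobian determinant of (x, y) with respect to (u, v):

    ∂(x,y)/∂(u,v) = | -3  2 | = (-3)(2) - (2)(2) = -10.
                   | 2  2 |

Its absolute value is |J| = 10 (the area scaling factor).

Substituting x = -3u + 2v, y = 2u + 2v into the integrand,

    15x - 15y → -75u,

so the integral becomes

    ∬_R (-75u) · |J| du dv = ∫_0^1 ∫_0^1 (-750u) dv du.

Inner (v): -750u.
Outer (u): -375.

Therefore ∬_D (15x - 15y) dx dy = -375.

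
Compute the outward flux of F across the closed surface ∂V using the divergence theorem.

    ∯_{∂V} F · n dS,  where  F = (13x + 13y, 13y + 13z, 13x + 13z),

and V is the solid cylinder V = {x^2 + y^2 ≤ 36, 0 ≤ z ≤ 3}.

By the divergence theorem,

    ∯_{∂V} F · n dS = ∭_V (∇ · F) dV.

Compute the divergence:
    ∇ · F = ∂F_x/∂x + ∂F_y/∂y + ∂F_z/∂z = 13 + 13 + 13 = 39.

In cylindrical coordinates, x = r cos(θ), y = r sin(θ), z = z, dV = r dr dθ dz, with 0 ≤ r ≤ 6, 0 ≤ θ ≤ 2π, 0 ≤ z ≤ 3.

The integrand, after substitution and multiplying by the volume element, becomes (39) · r, so

    ∭_V (∇·F) dV = ∫_0^{2π} ∫_0^{6} ∫_0^{3} (39) · r dz dr dθ.

Inner (z from 0 to 3): 117r.
Middle (r from 0 to 6): 2106.
Outer (θ from 0 to 2π): 4212π.

Therefore ∯_{∂V} F · n dS = 4212π.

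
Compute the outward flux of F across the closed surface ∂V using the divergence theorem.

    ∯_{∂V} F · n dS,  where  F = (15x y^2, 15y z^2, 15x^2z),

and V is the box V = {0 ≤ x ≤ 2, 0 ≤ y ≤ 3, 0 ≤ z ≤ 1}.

By the divergence theorem,

    ∯_{∂V} F · n dS = ∭_V (∇ · F) dV.

Compute the divergence:
    ∇ · F = ∂F_x/∂x + ∂F_y/∂y + ∂F_z/∂z = 15y^2 + 15z^2 + 15x^2 = 15x^2 + 15y^2 + 15z^2.

V is a rectangular box, so dV = dx dy dz with 0 ≤ x ≤ 2, 0 ≤ y ≤ 3, 0 ≤ z ≤ 1.

Integrate (15x^2 + 15y^2 + 15z^2) over V as an iterated integral:

    ∭_V (∇·F) dV = ∫_0^{2} ∫_0^{3} ∫_0^{1} (15x^2 + 15y^2 + 15z^2) dz dy dx.

Inner (z from 0 to 1): 15x^2 + 15y^2 + 5.
Middle (y from 0 to 3): 45x^2 + 150.
Outer (x from 0 to 2): 420.

Therefore ∯_{∂V} F · n dS = 420.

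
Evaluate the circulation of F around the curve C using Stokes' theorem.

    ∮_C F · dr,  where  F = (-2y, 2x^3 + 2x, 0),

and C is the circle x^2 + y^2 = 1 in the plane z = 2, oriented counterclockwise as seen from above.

Let S be the flat disk x^2 + y^2 ≤ 1 in the plane z = 2, with upward unit normal n̂ = ẑ. By Stokes' theorem,

    ∮_C F · dr = ∬_S (∇ × F) · n̂ dS = ∬_D (curl F)_z dA,

where D is the disk x^2 + y^2 ≤ 1.

Compute the curl of F = (-2y, 2x^3 + 2x, 0):
    (∇ × F)_x = ∂F_z/∂y - ∂F_y/∂z = 0,
    (∇ × F)_y = ∂F_x/∂z - ∂F_z/∂x = 0,
    (∇ × F)_z = ∂F_y/∂x - ∂F_x/∂y = 6x^2 + 4.

On z = 2, (curl F)_z = 6x^2 + 4.

Convert to polar (x = r cos θ, y = r sin θ, dA = r dr dθ); the integrand becomes 6r^2cos(θ)^2 + 4, so

    ∬_D (curl F)_z dA = ∫_0^{2π} ∫_0^{1} (6r^2cos(θ)^2 + 4) · r dr dθ.

Inner (r from 0 to 1): 3cos(θ)^2/2 + 2.
Outer (θ from 0 to 2π): 11π/2.

Therefore ∮_C F · dr = 11π/2.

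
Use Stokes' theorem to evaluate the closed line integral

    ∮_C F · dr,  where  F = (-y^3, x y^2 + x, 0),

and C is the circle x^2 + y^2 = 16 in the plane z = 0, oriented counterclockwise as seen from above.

Let S be the flat disk x^2 + y^2 ≤ 16 in the plane z = 0, with upward unit normal n̂ = ẑ. By Stokes' theorem,

    ∮_C F · dr = ∬_S (∇ × F) · n̂ dS = ∬_D (curl F)_z dA,

where D is the disk x^2 + y^2 ≤ 16.

Compute the curl of F = (-y^3, x y^2 + x, 0):
    (∇ × F)_x = ∂F_z/∂y - ∂F_y/∂z = 0,
    (∇ × F)_y = ∂F_x/∂z - ∂F_z/∂x = 0,
    (∇ × F)_z = ∂F_y/∂x - ∂F_x/∂y = 4y^2 + 1.

On z = 0, (curl F)_z = 4y^2 + 1.

Convert to polar (x = r cos θ, y = r sin θ, dA = r dr dθ); the integrand becomes 4r^2sin(θ)^2 + 1, so

    ∬_D (curl F)_z dA = ∫_0^{2π} ∫_0^{4} (4r^2sin(θ)^2 + 1) · r dr dθ.

Inner (r from 0 to 4): 256sin(θ)^2 + 8.
Outer (θ from 0 to 2π): 272π.

Therefore ∮_C F · dr = 272π.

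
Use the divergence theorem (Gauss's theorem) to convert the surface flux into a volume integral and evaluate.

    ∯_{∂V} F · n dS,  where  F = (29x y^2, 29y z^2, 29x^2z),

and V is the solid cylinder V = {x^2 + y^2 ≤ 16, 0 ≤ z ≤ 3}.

By the divergence theorem,

    ∯_{∂V} F · n dS = ∭_V (∇ · F) dV.

Compute the divergence:
    ∇ · F = ∂F_x/∂x + ∂F_y/∂y + ∂F_z/∂z = 29y^2 + 29z^2 + 29x^2 = 29x^2 + 29y^2 + 29z^2.

In cylindrical coordinates, x = r cos(θ), y = r sin(θ), z = z, dV = r dr dθ dz, with 0 ≤ r ≤ 4, 0 ≤ θ ≤ 2π, 0 ≤ z ≤ 3.

The integrand, after substitution and multiplying by the volume element, becomes (29r^2 + 29z^2) · r, so

    ∭_V (∇·F) dV = ∫_0^{2π} ∫_0^{4} ∫_0^{3} (29r^2 + 29z^2) · r dz dr dθ.

Inner (z from 0 to 3): 87r (r^2 + 3).
Middle (r from 0 to 4): 7656.
Outer (θ from 0 to 2π): 15312π.

Therefore ∯_{∂V} F · n dS = 15312π.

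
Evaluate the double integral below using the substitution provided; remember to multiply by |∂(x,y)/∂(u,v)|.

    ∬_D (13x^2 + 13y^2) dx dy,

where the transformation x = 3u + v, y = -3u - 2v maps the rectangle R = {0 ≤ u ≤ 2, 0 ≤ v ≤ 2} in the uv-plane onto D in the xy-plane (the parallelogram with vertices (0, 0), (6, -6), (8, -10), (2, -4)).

Compute the Jacobian determinant of (x, y) with respect to (u, v):

    ∂(x,y)/∂(u,v) = | 3  1 | = (3)(-2) - (1)(-3) = -3.
                   | -3  -2 |

Its absolute value is |J| = 3 (the area scaling factor).

Substituting x = 3u + v, y = -3u - 2v into the integrand,

    13x^2 + 13y^2 → 234u^2 + 234u v + 65v^2,

so the integral becomes

    ∬_R (234u^2 + 234u v + 65v^2) · |J| du dv = ∫_0^2 ∫_0^2 (702u^2 + 702u v + 195v^2) dv du.

Inner (v): 1404u^2 + 1404u + 520.
Outer (u): 7592.

Therefore ∬_D (13x^2 + 13y^2) dx dy = 7592.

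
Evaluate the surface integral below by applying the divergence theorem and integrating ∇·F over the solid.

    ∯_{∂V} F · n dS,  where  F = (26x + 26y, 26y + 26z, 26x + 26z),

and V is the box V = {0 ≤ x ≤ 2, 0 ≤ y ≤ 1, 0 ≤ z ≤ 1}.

By the divergence theorem,

    ∯_{∂V} F · n dS = ∭_V (∇ · F) dV.

Compute the divergence:
    ∇ · F = ∂F_x/∂x + ∂F_y/∂y + ∂F_z/∂z = 26 + 26 + 26 = 78.

V is a rectangular box, so dV = dx dy dz with 0 ≤ x ≤ 2, 0 ≤ y ≤ 1, 0 ≤ z ≤ 1.

Integrate (78) over V as an iterated integral:

    ∭_V (∇·F) dV = ∫_0^{2} ∫_0^{1} ∫_0^{1} (78) dz dy dx.

Inner (z from 0 to 1): 78.
Middle (y from 0 to 1): 78.
Outer (x from 0 to 2): 156.

Therefore ∯_{∂V} F · n dS = 156.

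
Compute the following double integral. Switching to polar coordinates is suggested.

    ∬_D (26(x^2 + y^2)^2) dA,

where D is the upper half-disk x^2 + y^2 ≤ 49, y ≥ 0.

The region D is 0 ≤ r ≤ 7, 0 ≤ θ ≤ π in polar coordinates, where x = r cos(θ), y = r sin(θ), and dA = r dr dθ.

Under the substitution, the integrand becomes 26r^4, so

    ∬_D (26(x^2 + y^2)^2) dA = ∫_{0}^{π} ∫_{0}^{7} (26r^4) · r dr dθ.

Inner integral (in r): ∫_{0}^{7} (26r^4) · r dr = 1529437/3.

Outer integral (in θ): ∫_{0}^{π} (1529437/3) dθ = 1529437π/3.

Therefore ∬_D (26(x^2 + y^2)^2) dA = 1529437π/3.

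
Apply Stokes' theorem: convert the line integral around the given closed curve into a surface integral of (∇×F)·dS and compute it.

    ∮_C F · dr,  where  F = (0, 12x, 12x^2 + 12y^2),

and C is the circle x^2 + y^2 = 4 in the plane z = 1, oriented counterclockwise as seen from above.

Let S be the flat disk x^2 + y^2 ≤ 4 in the plane z = 1, with upward unit normal n̂ = ẑ. By Stokes' theorem,

    ∮_C F · dr = ∬_S (∇ × F) · n̂ dS = ∬_D (curl F)_z dA,

where D is the disk x^2 + y^2 ≤ 4.

Compute the curl of F = (0, 12x, 12x^2 + 12y^2):
    (∇ × F)_x = ∂F_z/∂y - ∂F_y/∂z = 24y,
    (∇ × F)_y = ∂F_x/∂z - ∂F_z/∂x = -24x,
    (∇ × F)_z = ∂F_y/∂x - ∂F_x/∂y = 12.

On z = 1, (curl F)_z = 12.

Convert to polar (x = r cos θ, y = r sin θ, dA = r dr dθ); the integrand becomes 12, so

    ∬_D (curl F)_z dA = ∫_0^{2π} ∫_0^{2} (12) · r dr dθ.

Inner (r from 0 to 2): 24.
Outer (θ from 0 to 2π): 48π.

Therefore ∮_C F · dr = 48π.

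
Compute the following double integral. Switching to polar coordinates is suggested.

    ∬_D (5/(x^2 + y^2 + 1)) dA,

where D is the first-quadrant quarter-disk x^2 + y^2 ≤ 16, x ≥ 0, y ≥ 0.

The region D is 0 ≤ r ≤ 4, 0 ≤ θ ≤ π/2 in polar coordinates, where x = r cos(θ), y = r sin(θ), and dA = r dr dθ.

Under the substitution, the integrand becomes 5/(r^2 + 1), so

    ∬_D (5/(x^2 + y^2 + 1)) dA = ∫_{0}^{π/2} ∫_{0}^{4} (5/(r^2 + 1)) · r dr dθ.

Inner integral (in r): ∫_{0}^{4} (5/(r^2 + 1)) · r dr = 5log(17)/2.

Outer integral (in θ): ∫_{0}^{π/2} (5log(17)/2) dθ = 5π log(17)/4.

Therefore ∬_D (5/(x^2 + y^2 + 1)) dA = 5π log(17)/4.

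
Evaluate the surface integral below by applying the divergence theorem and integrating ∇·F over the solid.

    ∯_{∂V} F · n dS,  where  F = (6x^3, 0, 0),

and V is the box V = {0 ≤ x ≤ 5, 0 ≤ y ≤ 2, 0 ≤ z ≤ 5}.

By the divergence theorem,

    ∯_{∂V} F · n dS = ∭_V (∇ · F) dV.

Compute the divergence:
    ∇ · F = ∂F_x/∂x + ∂F_y/∂y + ∂F_z/∂z = 18x^2 + 0 + 0 = 18x^2.

V is a rectangular box, so dV = dx dy dz with 0 ≤ x ≤ 5, 0 ≤ y ≤ 2, 0 ≤ z ≤ 5.

Integrate (18x^2) over V as an iterated integral:

    ∭_V (∇·F) dV = ∫_0^{5} ∫_0^{2} ∫_0^{5} (18x^2) dz dy dx.

Inner (z from 0 to 5): 90x^2.
Middle (y from 0 to 2): 180x^2.
Outer (x from 0 to 5): 7500.

Therefore ∯_{∂V} F · n dS = 7500.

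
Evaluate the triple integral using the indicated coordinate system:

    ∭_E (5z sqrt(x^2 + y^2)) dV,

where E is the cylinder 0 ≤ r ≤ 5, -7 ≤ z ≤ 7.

In cylindrical coordinates, x = r cos(θ), y = r sin(θ), z = z, and dV = r dr dθ dz.

The integrand becomes 5r z, so

    ∭_E (5z sqrt(x^2 + y^2)) dV = ∫_{0}^{2π} ∫_{0}^{5} ∫_{-7}^{7} (5r z) · r dz dr dθ.

Inner (z): 0.
Middle (r from 0 to 5): 0.
Outer (θ): 0.

Therefore the triple integral equals 0.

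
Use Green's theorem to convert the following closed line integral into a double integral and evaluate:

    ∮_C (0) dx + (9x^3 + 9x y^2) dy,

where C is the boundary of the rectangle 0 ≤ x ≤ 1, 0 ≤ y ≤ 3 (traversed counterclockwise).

Green's theorem converts the closed line integral into a double integral over the enclosed region D:

    ∮_C P dx + Q dy = ∬_D (∂Q/∂x - ∂P/∂y) dA.

Here P = 0, Q = 9x^3 + 9x y^2, so

    ∂Q/∂x = 27x^2 + 9y^2,    ∂P/∂y = 0,
    ∂Q/∂x - ∂P/∂y = 27x^2 + 9y^2.

D is the region 0 ≤ x ≤ 1, 0 ≤ y ≤ 3. Evaluating the double integral:

    ∬_D (27x^2 + 9y^2) dA = ∫_0^{1} ∫_0^{3} (27x^2 + 9y^2) dy dx.

Inner (y from 0 to 3): 81x^2 + 81.
Outer (x from 0 to 1): 108.

Therefore ∮_C P dx + Q dy = 108.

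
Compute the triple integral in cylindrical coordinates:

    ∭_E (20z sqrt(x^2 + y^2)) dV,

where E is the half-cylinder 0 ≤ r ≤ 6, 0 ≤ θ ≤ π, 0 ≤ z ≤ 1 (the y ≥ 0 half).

In cylindrical coordinates, x = r cos(θ), y = r sin(θ), z = z, and dV = r dr dθ dz.

The integrand becomes 20r z, so

    ∭_E (20z sqrt(x^2 + y^2)) dV = ∫_{0}^{π} ∫_{0}^{6} ∫_{0}^{1} (20r z) · r dz dr dθ.

Inner (z): 10r^2.
Middle (r from 0 to 6): 720.
Outer (θ): 720π.

Therefore the triple integral equals 720π.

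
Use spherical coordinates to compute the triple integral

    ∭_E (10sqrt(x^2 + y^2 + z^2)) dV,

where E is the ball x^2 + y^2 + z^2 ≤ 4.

In spherical coordinates, x = ρ sin(φ) cos(θ), y = ρ sin(φ) sin(θ), z = ρ cos(φ), and dV = ρ^2 sin(φ) dρ dφ dθ.

The integrand becomes 10ρ, so

    ∭_E (10sqrt(x^2 + y^2 + z^2)) dV = ∫_{0}^{2π} ∫_{0}^{π} ∫_{0}^{2} (10ρ) · ρ^2 sin(φ) dρ dφ dθ.

Inner (ρ): 40sin(φ).
Middle (φ): 80.
Outer (θ): 160π.

Therefore the triple integral equals 160π.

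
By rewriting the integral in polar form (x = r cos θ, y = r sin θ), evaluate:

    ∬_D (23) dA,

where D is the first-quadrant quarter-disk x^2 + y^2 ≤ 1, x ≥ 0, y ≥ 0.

The region D is 0 ≤ r ≤ 1, 0 ≤ θ ≤ π/2 in polar coordinates, where x = r cos(θ), y = r sin(θ), and dA = r dr dθ.

Under the substitution, the integrand becomes 23, so

    ∬_D (23) dA = ∫_{0}^{π/2} ∫_{0}^{1} (23) · r dr dθ.

Inner integral (in r): ∫_{0}^{1} (23) · r dr = 23/2.

Outer integral (in θ): ∫_{0}^{π/2} (23/2) dθ = 23π/4.

Therefore ∬_D (23) dA = 23π/4.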